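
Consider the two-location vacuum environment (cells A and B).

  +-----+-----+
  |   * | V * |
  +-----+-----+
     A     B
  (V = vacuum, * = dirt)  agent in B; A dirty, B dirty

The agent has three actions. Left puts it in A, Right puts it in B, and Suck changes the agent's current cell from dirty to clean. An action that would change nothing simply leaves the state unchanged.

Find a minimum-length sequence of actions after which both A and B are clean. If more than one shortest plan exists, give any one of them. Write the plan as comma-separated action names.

step 1/3 (Suck): in B — A dirty, B clean
step 2/3 (Left): in A — A dirty, B clean
step 3/3 (Suck): in A — A clean, B clean
min 3: Suck B + move + Suck A

Suck, Left, Suck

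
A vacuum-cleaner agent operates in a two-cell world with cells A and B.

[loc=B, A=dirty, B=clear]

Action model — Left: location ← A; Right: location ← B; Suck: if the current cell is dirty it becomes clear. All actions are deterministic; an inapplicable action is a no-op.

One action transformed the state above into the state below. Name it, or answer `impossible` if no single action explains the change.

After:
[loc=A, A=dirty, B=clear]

try  Left: <A|dirty|clear>  ← match
try Right: <B|dirty|clear>
try  Suck: <B|dirty|clear>

Left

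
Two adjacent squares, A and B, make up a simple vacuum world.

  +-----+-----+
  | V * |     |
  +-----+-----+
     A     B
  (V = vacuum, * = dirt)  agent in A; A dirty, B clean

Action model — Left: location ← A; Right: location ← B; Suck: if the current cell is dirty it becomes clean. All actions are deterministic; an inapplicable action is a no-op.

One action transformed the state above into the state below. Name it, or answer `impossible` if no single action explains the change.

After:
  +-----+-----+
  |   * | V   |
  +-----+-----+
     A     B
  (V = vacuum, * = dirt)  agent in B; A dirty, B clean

try  Left: <A|dirty|clean>
try Right: <B|dirty|clean>  ← match
try  Suck: <A|clean|clean>

Right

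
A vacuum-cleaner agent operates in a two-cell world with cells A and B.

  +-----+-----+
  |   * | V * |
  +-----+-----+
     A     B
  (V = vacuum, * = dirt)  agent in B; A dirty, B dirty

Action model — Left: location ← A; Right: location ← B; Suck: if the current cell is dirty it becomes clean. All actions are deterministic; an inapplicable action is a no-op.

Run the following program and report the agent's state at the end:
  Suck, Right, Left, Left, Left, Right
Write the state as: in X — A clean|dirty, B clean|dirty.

in B — A dirty, B clean

t=1 Suck ⇒ in B — A dirty, B clean
t=2 Right ⇒ in B — A dirty, B clean
t=3 Left ⇒ in A — A dirty, B clean
t=4 Left ⇒ in A — A dirty, B clean
t=5 Left ⇒ in A — A dirty, B clean
t=6 Right ⇒ in B — A dirty, B clean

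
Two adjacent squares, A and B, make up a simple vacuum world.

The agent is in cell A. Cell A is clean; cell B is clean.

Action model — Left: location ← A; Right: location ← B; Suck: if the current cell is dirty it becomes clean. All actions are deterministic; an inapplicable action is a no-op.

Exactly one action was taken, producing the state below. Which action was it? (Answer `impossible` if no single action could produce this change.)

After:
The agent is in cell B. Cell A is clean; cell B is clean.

try  Left: in A — A clean, B clean
try Right: in B — A clean, B clean  ← match
try  Suck: in A — A clean, B clean

Right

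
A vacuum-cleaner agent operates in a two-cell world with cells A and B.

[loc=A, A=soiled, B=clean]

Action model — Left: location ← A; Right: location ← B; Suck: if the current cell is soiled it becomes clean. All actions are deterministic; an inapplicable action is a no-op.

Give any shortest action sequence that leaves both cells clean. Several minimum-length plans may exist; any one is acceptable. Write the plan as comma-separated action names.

step 1/1 (Suck): <A|clean|clean>
min 1: A is soiled, one Suck

Suck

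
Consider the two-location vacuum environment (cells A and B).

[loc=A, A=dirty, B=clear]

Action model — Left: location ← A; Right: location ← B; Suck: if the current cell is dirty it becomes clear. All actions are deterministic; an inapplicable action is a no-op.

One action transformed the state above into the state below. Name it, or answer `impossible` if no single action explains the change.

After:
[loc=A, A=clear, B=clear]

Suck

try  Left: in A — A dirty, B clear
try Right: in B — A dirty, B clear
try  Suck: in A — A clear, B clear  ← match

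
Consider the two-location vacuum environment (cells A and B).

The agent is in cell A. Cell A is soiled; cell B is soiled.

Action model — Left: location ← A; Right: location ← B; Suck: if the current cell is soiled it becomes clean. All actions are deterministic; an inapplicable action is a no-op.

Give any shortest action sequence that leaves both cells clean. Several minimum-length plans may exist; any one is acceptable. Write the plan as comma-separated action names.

Suck, Right, Suck

[1] after Suck: (A; A:clean, B:soiled)
[2] after Right: (B; A:clean, B:soiled)
[3] after Suck: (B; A:clean, B:clean)
min 3: Suck A + move + Suck B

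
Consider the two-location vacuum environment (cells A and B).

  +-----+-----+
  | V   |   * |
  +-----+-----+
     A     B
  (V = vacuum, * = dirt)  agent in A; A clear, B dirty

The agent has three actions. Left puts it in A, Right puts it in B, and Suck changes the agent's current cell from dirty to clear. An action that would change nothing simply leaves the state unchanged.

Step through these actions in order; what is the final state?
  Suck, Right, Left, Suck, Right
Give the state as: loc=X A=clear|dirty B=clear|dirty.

Suck (#1): loc=A A=clear B=dirty
Right (#2): loc=B A=clear B=dirty
Left (#3): loc=A A=clear B=dirty
Suck (#4): loc=A A=clear B=dirty
Right (#5): loc=B A=clear B=dirty

loc=B A=clear B=dirty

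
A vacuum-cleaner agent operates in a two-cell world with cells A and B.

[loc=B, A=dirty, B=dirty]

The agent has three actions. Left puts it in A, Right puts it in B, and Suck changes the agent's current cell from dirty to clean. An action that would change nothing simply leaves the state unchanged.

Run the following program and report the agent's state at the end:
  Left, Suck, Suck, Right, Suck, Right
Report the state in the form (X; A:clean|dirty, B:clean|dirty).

(B; A:clean, B:clean)

1) do Left; now (A; A:dirty, B:dirty)
2) do Suck; now (A; A:clean, B:dirty)
3) do Suck; now (A; A:clean, B:dirty)
4) do Right; now (B; A:clean, B:dirty)
5) do Suck; now (B; A:clean, B:clean)
6) do Right; now (B; A:clean, B:clean)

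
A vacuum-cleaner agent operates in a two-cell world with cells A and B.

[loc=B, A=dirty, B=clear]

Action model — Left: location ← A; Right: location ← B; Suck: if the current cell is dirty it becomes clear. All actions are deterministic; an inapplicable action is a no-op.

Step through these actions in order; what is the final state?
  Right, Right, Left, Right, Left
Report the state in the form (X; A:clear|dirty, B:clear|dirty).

1. Right → (B; A:dirty, B:clear)
2. Right → (B; A:dirty, B:clear)
3. Left → (A; A:dirty, B:clear)
4. Right → (B; A:dirty, B:clear)
5. Left → (A; A:dirty, B:clear)

(A; A:dirty, B:clear)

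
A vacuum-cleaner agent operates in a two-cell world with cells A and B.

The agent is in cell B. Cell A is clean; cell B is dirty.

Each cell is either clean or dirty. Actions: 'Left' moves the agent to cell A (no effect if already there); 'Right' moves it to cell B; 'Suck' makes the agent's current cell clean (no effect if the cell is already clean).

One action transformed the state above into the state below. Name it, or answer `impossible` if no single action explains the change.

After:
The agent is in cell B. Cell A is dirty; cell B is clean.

impossible

try  Left: in A — A clean, B dirty
try Right: in B — A clean, B dirty
try  Suck: in B — A clean, B clean
no single action produces the after-state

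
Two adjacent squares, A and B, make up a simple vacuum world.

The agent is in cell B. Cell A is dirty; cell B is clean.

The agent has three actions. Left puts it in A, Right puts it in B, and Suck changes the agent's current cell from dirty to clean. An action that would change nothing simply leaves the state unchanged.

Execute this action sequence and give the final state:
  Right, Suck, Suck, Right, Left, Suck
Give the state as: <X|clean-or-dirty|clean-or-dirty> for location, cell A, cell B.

<A|clean|clean>

Right (#1): <B|dirty|clean>
Suck (#2): <B|dirty|clean>
Suck (#3): <B|dirty|clean>
Right (#4): <B|dirty|clean>
Left (#5): <A|dirty|clean>
Suck (#6): <A|clean|clean>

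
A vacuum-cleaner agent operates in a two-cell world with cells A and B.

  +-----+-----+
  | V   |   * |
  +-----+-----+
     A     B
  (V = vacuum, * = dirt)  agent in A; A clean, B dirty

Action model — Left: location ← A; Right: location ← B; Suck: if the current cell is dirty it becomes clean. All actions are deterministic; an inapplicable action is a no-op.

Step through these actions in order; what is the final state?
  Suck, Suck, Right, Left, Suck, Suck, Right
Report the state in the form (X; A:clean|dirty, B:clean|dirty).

t=1 Suck ⇒ (A; A:clean, B:dirty)
t=2 Suck ⇒ (A; A:clean, B:dirty)
t=3 Right ⇒ (B; A:clean, B:dirty)
t=4 Left ⇒ (A; A:clean, B:dirty)
t=5 Suck ⇒ (A; A:clean, B:dirty)
t=6 Suck ⇒ (A; A:clean, B:dirty)
t=7 Right ⇒ (B; A:clean, B:dirty)

(B; A:clean, B:dirty)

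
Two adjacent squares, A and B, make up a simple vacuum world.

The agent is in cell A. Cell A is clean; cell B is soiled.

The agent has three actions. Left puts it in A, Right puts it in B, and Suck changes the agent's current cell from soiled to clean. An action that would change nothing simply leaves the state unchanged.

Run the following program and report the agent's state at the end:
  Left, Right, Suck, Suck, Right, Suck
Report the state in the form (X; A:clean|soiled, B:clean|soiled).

1. Left → (A; A:clean, B:soiled)
2. Right → (B; A:clean, B:soiled)
3. Suck → (B; A:clean, B:clean)
4. Suck → (B; A:clean, B:clean)
5. Right → (B; A:clean, B:clean)
6. Suck → (B; A:clean, B:clean)

(B; A:clean, B:clean)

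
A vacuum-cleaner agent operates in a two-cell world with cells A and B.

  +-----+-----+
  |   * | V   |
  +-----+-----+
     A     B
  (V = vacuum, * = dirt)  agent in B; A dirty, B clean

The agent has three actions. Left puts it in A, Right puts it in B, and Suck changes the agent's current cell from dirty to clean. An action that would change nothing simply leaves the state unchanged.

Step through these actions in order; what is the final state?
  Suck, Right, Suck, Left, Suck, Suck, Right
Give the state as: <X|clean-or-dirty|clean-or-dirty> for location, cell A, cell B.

t=1 Suck ⇒ <B|dirty|clean>
t=2 Right ⇒ <B|dirty|clean>
t=3 Suck ⇒ <B|dirty|clean>
t=4 Left ⇒ <A|dirty|clean>
t=5 Suck ⇒ <A|clean|clean>
t=6 Suck ⇒ <A|clean|clean>
t=7 Right ⇒ <B|clean|clean>

<B|clean|clean>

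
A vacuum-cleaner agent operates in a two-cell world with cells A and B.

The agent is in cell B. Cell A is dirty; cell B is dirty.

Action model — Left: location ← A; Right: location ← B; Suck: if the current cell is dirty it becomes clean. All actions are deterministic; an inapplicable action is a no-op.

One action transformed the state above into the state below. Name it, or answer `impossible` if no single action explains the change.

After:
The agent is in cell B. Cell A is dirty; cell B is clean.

try  Left: loc=A A=dirty B=dirty
try Right: loc=B A=dirty B=dirty
try  Suck: loc=B A=dirty B=clean  ← match

Suck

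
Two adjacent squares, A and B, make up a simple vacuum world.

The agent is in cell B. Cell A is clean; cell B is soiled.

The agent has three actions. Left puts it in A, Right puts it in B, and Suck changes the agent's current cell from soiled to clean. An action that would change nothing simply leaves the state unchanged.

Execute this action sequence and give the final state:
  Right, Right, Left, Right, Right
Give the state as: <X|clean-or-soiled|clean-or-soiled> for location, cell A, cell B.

<B|clean|soiled>

1. Right → <B|clean|soiled>
2. Right → <B|clean|soiled>
3. Left → <A|clean|soiled>
4. Right → <B|clean|soiled>
5. Right → <B|clean|soiled>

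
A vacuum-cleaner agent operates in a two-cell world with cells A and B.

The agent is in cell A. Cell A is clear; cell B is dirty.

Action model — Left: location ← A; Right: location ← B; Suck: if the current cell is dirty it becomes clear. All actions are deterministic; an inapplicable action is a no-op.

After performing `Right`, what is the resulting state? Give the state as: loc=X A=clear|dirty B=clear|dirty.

loc=B A=clear B=dirty

start: loc=A A=clear B=dirty
step 1/1 (Right): loc=B A=clear B=dirty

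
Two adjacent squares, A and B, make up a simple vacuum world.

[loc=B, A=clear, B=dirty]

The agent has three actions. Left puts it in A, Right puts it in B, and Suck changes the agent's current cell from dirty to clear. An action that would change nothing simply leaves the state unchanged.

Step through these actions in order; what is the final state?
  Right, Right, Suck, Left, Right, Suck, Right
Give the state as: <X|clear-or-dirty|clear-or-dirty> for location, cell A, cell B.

1) do Right; now <B|clear|dirty>
2) do Right; now <B|clear|dirty>
3) do Suck; now <B|clear|clear>
4) do Left; now <A|clear|clear>
5) do Right; now <B|clear|clear>
6) do Suck; now <B|clear|clear>
7) do Right; now <B|clear|clear>

<B|clear|clear>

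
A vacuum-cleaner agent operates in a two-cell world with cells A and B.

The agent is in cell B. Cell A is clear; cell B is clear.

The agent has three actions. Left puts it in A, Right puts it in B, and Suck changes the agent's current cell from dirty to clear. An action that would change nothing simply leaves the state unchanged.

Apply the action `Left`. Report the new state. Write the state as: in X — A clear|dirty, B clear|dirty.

start: in B — A clear, B clear
1. Left → in A — A clear, B clear

in A — A clear, B clear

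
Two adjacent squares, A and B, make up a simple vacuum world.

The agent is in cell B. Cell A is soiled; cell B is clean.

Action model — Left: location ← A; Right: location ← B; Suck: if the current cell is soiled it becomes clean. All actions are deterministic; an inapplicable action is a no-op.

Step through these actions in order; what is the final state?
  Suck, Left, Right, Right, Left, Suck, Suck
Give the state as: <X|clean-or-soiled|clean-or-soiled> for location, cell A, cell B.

<A|clean|clean>

[1] after Suck: <B|soiled|clean>
[2] after Left: <A|soiled|clean>
[3] after Right: <B|soiled|clean>
[4] after Right: <B|soiled|clean>
[5] after Left: <A|soiled|clean>
[6] after Suck: <A|clean|clean>
[7] after Suck: <A|clean|clean>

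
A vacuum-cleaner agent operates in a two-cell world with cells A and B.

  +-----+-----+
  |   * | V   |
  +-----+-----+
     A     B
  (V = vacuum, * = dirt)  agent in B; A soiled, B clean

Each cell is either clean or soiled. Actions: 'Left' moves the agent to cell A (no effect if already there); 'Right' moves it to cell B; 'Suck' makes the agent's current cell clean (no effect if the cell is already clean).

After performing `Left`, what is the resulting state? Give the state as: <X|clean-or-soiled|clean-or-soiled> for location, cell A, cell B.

<A|soiled|clean>

start: <B|soiled|clean>
t=1 Left ⇒ <A|soiled|clean>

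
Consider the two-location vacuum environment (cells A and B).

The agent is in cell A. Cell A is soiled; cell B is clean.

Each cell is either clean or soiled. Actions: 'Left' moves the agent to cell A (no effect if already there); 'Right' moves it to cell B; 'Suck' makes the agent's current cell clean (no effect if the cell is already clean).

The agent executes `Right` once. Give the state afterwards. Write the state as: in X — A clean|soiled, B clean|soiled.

start: in A — A soiled, B clean
1. Right → in B — A soiled, B clean

in B — A soiled, B clean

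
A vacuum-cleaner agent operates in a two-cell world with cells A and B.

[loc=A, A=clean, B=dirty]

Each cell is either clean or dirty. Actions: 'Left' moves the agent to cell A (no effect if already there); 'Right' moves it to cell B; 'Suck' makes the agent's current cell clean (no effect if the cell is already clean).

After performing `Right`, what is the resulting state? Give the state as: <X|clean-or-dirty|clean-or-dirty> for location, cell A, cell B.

start: <A|clean|dirty>
t=1 Right ⇒ <B|clean|dirty>

<B|clean|dirty>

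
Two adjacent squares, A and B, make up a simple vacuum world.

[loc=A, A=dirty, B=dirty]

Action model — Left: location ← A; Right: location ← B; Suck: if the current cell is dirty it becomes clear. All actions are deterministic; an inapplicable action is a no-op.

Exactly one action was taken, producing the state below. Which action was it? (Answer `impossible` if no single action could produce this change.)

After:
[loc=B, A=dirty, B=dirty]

try  Left: <A|dirty|dirty>
try Right: <B|dirty|dirty>  ← match
try  Suck: <A|clear|dirty>

Right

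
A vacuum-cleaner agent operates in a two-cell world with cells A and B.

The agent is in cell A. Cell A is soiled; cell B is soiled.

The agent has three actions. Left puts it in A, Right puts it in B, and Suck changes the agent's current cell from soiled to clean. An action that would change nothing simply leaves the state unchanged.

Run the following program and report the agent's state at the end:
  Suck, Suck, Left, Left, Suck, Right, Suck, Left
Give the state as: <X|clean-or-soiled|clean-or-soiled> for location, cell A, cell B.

step 1/8 (Suck): <A|clean|soiled>
step 2/8 (Suck): <A|clean|soiled>
step 3/8 (Left): <A|clean|soiled>
step 4/8 (Left): <A|clean|soiled>
step 5/8 (Suck): <A|clean|soiled>
step 6/8 (Right): <B|clean|soiled>
step 7/8 (Suck): <B|clean|clean>
step 8/8 (Left): <A|clean|clean>

<A|clean|clean>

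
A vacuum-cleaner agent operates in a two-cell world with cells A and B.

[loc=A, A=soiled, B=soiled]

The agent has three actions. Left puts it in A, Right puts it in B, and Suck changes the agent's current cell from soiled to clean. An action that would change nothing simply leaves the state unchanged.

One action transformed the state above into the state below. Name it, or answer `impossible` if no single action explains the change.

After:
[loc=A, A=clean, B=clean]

impossible

try  Left: loc=A A=soiled B=soiled
try Right: loc=B A=soiled B=soiled
try  Suck: loc=A A=clean B=soiled
no single action produces the after-state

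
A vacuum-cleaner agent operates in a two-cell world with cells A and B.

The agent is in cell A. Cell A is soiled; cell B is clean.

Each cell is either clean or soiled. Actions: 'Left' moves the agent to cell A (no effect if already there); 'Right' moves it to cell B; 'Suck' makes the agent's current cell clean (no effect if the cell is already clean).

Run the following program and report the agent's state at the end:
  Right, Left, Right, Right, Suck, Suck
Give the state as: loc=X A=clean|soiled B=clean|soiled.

[1] after Right: loc=B A=soiled B=clean
[2] after Left: loc=A A=soiled B=clean
[3] after Right: loc=B A=soiled B=clean
[4] after Right: loc=B A=soiled B=clean
[5] after Suck: loc=B A=soiled B=clean
[6] after Suck: loc=B A=soiled B=clean

loc=B A=soiled B=clean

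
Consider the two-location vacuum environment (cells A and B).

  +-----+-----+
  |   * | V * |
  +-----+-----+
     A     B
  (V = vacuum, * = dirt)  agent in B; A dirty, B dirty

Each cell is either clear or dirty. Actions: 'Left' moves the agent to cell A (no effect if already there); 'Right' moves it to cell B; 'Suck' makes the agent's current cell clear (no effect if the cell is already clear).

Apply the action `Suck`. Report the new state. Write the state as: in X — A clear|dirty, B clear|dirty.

start: in B — A dirty, B dirty
step 1/1 (Suck): in B — A dirty, B clear

in B — A dirty, B clear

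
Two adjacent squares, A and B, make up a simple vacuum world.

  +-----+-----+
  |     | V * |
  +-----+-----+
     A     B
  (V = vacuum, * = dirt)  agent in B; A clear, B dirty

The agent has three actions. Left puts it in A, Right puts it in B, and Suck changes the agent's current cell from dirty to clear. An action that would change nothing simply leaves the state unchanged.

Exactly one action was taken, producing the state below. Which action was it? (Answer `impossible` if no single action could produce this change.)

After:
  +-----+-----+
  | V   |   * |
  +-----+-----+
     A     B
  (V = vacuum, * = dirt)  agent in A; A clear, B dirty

try  Left: in A — A clear, B dirty  ← match
try Right: in B — A clear, B dirty
try  Suck: in B — A clear, B clear

Left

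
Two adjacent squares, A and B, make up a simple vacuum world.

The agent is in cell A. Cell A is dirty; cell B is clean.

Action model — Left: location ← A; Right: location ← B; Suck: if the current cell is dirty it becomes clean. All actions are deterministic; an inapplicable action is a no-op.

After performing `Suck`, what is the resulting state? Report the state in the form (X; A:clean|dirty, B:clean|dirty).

start: (A; A:dirty, B:clean)
step 1/1 (Suck): (A; A:clean, B:clean)

(A; A:clean, B:clean)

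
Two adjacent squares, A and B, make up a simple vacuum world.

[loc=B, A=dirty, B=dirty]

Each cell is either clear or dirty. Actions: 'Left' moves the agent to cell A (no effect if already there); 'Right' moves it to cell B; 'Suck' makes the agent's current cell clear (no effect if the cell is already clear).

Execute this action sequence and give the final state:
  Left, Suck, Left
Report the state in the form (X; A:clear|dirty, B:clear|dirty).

1) do Left; now (A; A:dirty, B:dirty)
2) do Suck; now (A; A:clear, B:dirty)
3) do Left; now (A; A:clear, B:dirty)

(A; A:clear, B:dirty)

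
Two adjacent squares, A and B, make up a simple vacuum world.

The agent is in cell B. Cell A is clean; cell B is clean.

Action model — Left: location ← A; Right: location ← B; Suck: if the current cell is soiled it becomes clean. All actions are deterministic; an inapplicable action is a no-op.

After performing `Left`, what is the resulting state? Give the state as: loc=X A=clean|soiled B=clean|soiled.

loc=A A=clean B=clean

start: loc=B A=clean B=clean
1. Left → loc=A A=clean B=clean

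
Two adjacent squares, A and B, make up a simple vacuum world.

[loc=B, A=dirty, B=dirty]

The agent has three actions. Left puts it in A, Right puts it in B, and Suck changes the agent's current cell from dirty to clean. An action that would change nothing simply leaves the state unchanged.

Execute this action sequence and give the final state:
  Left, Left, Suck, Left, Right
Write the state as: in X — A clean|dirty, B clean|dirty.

[1] after Left: in A — A dirty, B dirty
[2] after Left: in A — A dirty, B dirty
[3] after Suck: in A — A clean, B dirty
[4] after Left: in A — A clean, B dirty
[5] after Right: in B — A clean, B dirty

in B — A clean, B dirty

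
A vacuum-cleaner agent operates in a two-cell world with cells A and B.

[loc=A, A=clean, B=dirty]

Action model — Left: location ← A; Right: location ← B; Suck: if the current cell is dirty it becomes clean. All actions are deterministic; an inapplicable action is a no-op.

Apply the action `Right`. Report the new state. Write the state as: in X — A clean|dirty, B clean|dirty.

in B — A clean, B dirty

start: in A — A clean, B dirty
1. Right → in B — A clean, B dirty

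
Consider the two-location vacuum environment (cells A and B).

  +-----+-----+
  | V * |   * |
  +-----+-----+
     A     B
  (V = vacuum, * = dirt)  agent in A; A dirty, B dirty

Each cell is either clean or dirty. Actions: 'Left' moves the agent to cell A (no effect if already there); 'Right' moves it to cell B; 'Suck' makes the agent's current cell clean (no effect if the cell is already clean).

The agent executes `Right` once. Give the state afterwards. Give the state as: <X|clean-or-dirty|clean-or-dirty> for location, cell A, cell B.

start: <A|dirty|dirty>
t=1 Right ⇒ <B|dirty|dirty>

<B|dirty|dirty>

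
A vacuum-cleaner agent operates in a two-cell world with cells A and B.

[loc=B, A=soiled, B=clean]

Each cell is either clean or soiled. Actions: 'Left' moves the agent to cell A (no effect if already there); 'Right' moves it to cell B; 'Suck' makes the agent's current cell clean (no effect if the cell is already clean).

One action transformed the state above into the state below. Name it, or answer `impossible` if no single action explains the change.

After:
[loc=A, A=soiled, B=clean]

try  Left: (A; A:soiled, B:clean)  ← match
try Right: (B; A:soiled, B:clean)
try  Suck: (B; A:soiled, B:clean)

Left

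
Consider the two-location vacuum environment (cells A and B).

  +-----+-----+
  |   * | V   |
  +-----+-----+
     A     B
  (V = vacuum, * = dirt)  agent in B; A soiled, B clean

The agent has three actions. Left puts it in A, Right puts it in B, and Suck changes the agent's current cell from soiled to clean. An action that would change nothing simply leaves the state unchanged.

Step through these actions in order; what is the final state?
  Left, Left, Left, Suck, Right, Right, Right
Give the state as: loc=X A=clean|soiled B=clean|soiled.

step 1/7 (Left): loc=A A=soiled B=clean
step 2/7 (Left): loc=A A=soiled B=clean
step 3/7 (Left): loc=A A=soiled B=clean
step 4/7 (Suck): loc=A A=clean B=clean
step 5/7 (Right): loc=B A=clean B=clean
step 6/7 (Right): loc=B A=clean B=clean
step 7/7 (Right): loc=B A=clean B=clean

loc=B A=clean B=clean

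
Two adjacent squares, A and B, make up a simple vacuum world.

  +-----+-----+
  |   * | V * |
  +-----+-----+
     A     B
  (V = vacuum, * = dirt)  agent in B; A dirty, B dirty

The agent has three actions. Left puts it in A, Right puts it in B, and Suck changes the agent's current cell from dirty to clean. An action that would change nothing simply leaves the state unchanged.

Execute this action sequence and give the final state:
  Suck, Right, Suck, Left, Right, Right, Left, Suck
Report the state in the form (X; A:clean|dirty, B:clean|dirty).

(A; A:clean, B:clean)

Suck (#1): (B; A:dirty, B:clean)
Right (#2): (B; A:dirty, B:clean)
Suck (#3): (B; A:dirty, B:clean)
Left (#4): (A; A:dirty, B:clean)
Right (#5): (B; A:dirty, B:clean)
Right (#6): (B; A:dirty, B:clean)
Left (#7): (A; A:dirty, B:clean)
Suck (#8): (A; A:clean, B:clean)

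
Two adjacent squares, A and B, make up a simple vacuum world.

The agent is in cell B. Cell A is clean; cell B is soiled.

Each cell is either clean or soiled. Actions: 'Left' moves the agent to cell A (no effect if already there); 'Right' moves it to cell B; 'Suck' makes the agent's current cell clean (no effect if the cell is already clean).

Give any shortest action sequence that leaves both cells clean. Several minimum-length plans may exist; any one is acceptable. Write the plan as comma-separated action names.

Suck

1) do Suck; now in B — A clean, B clean
min 1: B is soiled, one Suck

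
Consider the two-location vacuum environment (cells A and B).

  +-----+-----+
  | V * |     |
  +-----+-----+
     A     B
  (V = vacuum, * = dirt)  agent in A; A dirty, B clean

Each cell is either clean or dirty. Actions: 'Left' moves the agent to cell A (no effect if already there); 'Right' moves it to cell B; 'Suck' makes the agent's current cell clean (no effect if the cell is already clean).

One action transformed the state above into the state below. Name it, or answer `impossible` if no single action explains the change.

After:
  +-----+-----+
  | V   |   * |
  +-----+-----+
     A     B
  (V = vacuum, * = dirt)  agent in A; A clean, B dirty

impossible

try  Left: (A; A:dirty, B:clean)
try Right: (B; A:dirty, B:clean)
try  Suck: (A; A:clean, B:clean)
no single action produces the after-state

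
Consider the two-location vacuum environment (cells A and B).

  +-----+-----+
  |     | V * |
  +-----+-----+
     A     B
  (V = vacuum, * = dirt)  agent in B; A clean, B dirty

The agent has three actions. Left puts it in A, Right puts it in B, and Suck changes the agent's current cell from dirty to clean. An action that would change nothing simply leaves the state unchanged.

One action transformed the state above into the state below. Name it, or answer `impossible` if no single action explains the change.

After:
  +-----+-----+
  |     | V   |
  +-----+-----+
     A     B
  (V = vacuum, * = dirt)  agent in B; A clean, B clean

try  Left: in A — A clean, B dirty
try Right: in B — A clean, B dirty
try  Suck: in B — A clean, B clean  ← match

Suck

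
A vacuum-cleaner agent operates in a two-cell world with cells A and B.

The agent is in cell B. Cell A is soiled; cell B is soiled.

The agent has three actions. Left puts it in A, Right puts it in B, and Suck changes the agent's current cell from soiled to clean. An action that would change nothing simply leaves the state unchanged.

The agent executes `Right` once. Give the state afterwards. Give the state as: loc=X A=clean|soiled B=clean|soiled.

start: loc=B A=soiled B=soiled
t=1 Right ⇒ loc=B A=soiled B=soiled

loc=B A=soiled B=soiled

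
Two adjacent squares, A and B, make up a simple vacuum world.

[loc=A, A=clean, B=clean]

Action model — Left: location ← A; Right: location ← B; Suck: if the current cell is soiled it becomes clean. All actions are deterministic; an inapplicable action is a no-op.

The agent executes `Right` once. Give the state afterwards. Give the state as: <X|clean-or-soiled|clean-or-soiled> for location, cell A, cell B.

start: <A|clean|clean>
t=1 Right ⇒ <B|clean|clean>

<B|clean|clean>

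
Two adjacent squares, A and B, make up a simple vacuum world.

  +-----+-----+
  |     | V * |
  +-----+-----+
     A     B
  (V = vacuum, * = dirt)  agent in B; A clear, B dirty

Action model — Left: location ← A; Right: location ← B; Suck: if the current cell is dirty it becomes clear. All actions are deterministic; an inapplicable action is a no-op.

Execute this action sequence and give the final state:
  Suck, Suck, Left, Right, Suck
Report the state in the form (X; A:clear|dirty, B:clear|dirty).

Suck (#1): (B; A:clear, B:clear)
Suck (#2): (B; A:clear, B:clear)
Left (#3): (A; A:clear, B:clear)
Right (#4): (B; A:clear, B:clear)
Suck (#5): (B; A:clear, B:clear)

(B; A:clear, B:clear)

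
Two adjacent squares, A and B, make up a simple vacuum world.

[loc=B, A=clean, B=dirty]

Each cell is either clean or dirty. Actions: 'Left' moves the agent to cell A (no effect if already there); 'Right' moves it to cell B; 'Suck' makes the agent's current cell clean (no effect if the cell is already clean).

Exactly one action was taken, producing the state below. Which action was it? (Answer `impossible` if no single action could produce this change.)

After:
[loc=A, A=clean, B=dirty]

try  Left: loc=A A=clean B=dirty  ← match
try Right: loc=B A=clean B=dirty
try  Suck: loc=B A=clean B=clean

Left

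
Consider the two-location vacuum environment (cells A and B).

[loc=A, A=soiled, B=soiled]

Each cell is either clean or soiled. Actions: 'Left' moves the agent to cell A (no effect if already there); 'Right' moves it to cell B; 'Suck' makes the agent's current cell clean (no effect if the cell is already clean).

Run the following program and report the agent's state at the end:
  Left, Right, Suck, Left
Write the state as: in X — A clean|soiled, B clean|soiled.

in A — A soiled, B clean

step 1/4 (Left): in A — A soiled, B soiled
step 2/4 (Right): in B — A soiled, B soiled
step 3/4 (Suck): in B — A soiled, B clean
step 4/4 (Left): in A — A soiled, B clean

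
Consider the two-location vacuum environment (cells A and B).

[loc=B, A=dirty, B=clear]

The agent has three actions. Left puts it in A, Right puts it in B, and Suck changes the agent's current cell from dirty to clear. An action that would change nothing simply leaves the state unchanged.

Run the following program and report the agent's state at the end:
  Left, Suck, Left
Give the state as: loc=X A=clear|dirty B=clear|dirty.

loc=A A=clear B=clear

t=1 Left ⇒ loc=A A=dirty B=clear
t=2 Suck ⇒ loc=A A=clear B=clear
t=3 Left ⇒ loc=A A=clear B=clear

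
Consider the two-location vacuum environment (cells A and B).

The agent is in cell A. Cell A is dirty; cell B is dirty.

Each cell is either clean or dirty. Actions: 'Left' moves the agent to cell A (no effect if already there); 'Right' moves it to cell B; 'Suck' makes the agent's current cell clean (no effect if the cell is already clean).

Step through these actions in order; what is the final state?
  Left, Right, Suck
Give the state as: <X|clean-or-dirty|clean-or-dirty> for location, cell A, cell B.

<B|dirty|clean>

Left (#1): <A|dirty|dirty>
Right (#2): <B|dirty|dirty>
Suck (#3): <B|dirty|clean>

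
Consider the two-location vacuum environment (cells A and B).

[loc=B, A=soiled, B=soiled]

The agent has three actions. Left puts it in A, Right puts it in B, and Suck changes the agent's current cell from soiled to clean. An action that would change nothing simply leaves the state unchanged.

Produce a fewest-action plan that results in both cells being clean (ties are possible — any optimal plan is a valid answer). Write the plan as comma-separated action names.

Suck, Left, Suck

[1] after Suck: loc=B A=soiled B=clean
[2] after Left: loc=A A=soiled B=clean
[3] after Suck: loc=A A=clean B=clean
min 3: Suck B + move + Suck A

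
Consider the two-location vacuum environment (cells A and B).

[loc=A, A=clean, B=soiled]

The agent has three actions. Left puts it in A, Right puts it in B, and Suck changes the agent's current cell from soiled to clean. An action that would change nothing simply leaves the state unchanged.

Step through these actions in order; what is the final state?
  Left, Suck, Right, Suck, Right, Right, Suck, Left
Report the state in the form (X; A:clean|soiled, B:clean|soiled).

(A; A:clean, B:clean)

[1] after Left: (A; A:clean, B:soiled)
[2] after Suck: (A; A:clean, B:soiled)
[3] after Right: (B; A:clean, B:soiled)
[4] after Suck: (B; A:clean, B:clean)
[5] after Right: (B; A:clean, B:clean)
[6] after Right: (B; A:clean, B:clean)
[7] after Suck: (B; A:clean, B:clean)
[8] after Left: (A; A:clean, B:clean)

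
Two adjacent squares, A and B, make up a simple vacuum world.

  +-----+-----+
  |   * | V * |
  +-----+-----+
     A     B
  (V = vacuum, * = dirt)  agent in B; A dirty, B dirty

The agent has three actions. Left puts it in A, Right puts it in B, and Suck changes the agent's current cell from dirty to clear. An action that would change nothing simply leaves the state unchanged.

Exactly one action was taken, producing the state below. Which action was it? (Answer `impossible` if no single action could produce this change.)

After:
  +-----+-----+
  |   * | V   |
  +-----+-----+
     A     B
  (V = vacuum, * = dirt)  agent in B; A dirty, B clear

Suck

try  Left: (A; A:dirty, B:dirty)
try Right: (B; A:dirty, B:dirty)
try  Suck: (B; A:dirty, B:clear)  ← match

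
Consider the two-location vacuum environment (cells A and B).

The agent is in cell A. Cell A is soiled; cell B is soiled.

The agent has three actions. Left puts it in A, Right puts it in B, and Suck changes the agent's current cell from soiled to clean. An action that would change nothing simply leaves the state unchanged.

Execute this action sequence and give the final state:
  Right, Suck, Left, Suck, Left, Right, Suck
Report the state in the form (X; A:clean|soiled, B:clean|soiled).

(B; A:clean, B:clean)

step 1/7 (Right): (B; A:soiled, B:soiled)
step 2/7 (Suck): (B; A:soiled, B:clean)
step 3/7 (Left): (A; A:soiled, B:clean)
step 4/7 (Suck): (A; A:clean, B:clean)
step 5/7 (Left): (A; A:clean, B:clean)
step 6/7 (Right): (B; A:clean, B:clean)
step 7/7 (Suck): (B; A:clean, B:clean)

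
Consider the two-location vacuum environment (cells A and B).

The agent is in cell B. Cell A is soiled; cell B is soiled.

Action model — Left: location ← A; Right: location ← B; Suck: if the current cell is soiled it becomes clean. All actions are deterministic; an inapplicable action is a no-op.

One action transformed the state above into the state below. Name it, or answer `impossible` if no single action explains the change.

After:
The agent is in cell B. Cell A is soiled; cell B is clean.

try  Left: (A; A:soiled, B:soiled)
try Right: (B; A:soiled, B:soiled)
try  Suck: (B; A:soiled, B:clean)  ← match

Suck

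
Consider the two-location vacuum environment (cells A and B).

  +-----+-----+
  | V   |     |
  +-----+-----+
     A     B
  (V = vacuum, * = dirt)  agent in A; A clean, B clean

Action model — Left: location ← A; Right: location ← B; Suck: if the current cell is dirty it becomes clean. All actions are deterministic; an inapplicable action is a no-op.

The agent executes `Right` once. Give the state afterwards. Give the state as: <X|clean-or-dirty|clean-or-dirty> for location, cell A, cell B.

<B|clean|clean>

start: <A|clean|clean>
Right (#1): <B|clean|clean>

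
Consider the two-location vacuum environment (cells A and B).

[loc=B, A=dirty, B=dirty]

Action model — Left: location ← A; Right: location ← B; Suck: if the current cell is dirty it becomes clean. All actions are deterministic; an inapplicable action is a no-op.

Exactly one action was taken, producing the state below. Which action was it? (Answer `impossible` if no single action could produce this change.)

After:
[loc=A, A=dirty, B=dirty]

try  Left: (A; A:dirty, B:dirty)  ← match
try Right: (B; A:dirty, B:dirty)
try  Suck: (B; A:dirty, B:clean)

Left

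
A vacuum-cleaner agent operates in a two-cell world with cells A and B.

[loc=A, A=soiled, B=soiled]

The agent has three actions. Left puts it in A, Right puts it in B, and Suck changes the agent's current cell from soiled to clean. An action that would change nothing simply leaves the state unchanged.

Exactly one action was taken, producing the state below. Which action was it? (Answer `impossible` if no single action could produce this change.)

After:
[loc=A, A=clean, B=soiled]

try  Left: in A — A soiled, B soiled
try Right: in B — A soiled, B soiled
try  Suck: in A — A clean, B soiled  ← match

Suck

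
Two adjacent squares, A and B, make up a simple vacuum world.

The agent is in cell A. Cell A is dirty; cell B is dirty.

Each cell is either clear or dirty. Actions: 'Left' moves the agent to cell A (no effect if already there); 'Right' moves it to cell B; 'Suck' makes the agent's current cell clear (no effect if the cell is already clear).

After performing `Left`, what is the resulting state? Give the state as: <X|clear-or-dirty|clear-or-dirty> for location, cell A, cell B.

start: <A|dirty|dirty>
Left (#1): <A|dirty|dirty>

<A|dirty|dirty>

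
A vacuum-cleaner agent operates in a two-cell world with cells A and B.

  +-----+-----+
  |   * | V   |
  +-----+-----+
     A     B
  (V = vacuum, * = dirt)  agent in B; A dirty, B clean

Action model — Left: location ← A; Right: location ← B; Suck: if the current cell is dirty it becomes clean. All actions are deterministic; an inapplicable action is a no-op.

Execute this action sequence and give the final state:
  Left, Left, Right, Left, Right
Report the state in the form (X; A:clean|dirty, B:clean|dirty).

step 1/5 (Left): (A; A:dirty, B:clean)
step 2/5 (Left): (A; A:dirty, B:clean)
step 3/5 (Right): (B; A:dirty, B:clean)
step 4/5 (Left): (A; A:dirty, B:clean)
step 5/5 (Right): (B; A:dirty, B:clean)

(B; A:dirty, B:clean)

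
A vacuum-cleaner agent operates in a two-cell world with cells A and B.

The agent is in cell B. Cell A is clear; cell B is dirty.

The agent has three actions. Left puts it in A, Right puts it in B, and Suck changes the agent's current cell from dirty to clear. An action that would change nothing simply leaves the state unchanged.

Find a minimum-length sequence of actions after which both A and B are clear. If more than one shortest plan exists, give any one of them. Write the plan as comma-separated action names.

Suck

Suck (#1): loc=B A=clear B=clear
min 1: B is dirty, one Suck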